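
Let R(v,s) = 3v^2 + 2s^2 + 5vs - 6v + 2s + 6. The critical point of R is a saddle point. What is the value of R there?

∂R/∂v = 6v + 5s - 6 = 0 and ∂R/∂s = 5v + 4s + 2 = 0, so (v, s) = (-34, 42).
The Hessian has R_{vv} = 6, R_{ss} = 4, R_{vs} = 5, giving D = -1 < 0, so the point is a saddle point.
R(-34, 42) = 150.

150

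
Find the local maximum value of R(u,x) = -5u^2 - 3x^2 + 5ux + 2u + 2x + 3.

157/35

∂R/∂u = -10u + 5x + 2 = 0 and ∂R/∂x = 5u - 6x + 2 = 0, so (u, x) = (22/35, 6/7).
The Hessian has R_{uu} = -10, R_{xx} = -6, R_{ux} = 5, giving D = 35 > 0 with R_{uu} < 0, so the point is a local maximum.
R(22/35, 6/7) = 157/35.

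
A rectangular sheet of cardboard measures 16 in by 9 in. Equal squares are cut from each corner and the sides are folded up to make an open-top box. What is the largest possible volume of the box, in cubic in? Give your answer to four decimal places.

With cut size x, the volume is V(x) = x(16 − 2x)(9 − 2x) for 0 < x < 4.5.
V'(x) = 12x^2 − 100x + 144. Setting V'(x) = 0 gives x ≈ 1.8513 (the root in (0, 4.5)).
V''(x) = 24x − 100 is negative there, so this is the maximum; V ≈ 120.6015.

120.6015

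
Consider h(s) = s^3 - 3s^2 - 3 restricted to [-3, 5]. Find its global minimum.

Differentiating, h'(s) = 3s^2 - 6s; which vanishes at s = 0 and s = 2.
Evaluating at the critical points and endpoints: h(-3) = -57, h(0) = -3, h(2) = -7, h(5) = 47.
Hence the absolute minimum is -57 at s = -3.

-57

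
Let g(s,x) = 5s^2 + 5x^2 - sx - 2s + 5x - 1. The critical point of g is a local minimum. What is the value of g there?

∂g/∂s = 10s - x - 2 = 0 and ∂g/∂x = -s + 10x + 5 = 0, so (s, x) = (5/33, -16/33).
The Hessian has g_{ss} = 10, g_{xx} = 10, g_{sx} = -1, giving D = 99 > 0 with g_{ss} > 0, so the point is a local minimum.
g(5/33, -16/33) = -26/11.

-26/11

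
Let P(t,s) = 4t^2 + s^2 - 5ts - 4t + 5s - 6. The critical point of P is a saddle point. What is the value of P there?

∂P/∂t = 8t - 5s - 4 = 0 and ∂P/∂s = -5t + 2s + 5 = 0, so (t, s) = (17/9, 20/9).
The Hessian has P_{tt} = 8, P_{ss} = 2, P_{ts} = -5, giving D = -9 < 0, so the point is a saddle point.
P(17/9, 20/9) = -38/9.

-38/9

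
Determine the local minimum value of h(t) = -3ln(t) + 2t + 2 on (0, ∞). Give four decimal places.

3.7836

h'(t) = -3/t + 2 = 0 gives t = 3/2.
h''(t) = 3/t², which is positive for t > 0, so this is a local minimum.
h(3/2) = -3·ln(3/2) + 3 + 2 ≈ 3.7836.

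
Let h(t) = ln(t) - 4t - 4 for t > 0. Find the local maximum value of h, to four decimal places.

h'(t) = 1/t − 4 = 0 gives t = 1/4.
h''(t) = -1/t², which is negative for t > 0, so this is a local maximum.
h(1/4) = 1·ln(1/4) - 1 - 4 ≈ -6.3863.

-6.3863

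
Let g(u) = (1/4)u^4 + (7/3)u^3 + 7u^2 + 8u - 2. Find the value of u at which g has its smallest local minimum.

-4

g'(u) = u^3 + 7u^2 + 14u + 8 = 0 at u = -4, -2, -1.
Second-derivative test with g''(u) = 3u^2 + 14u + 14: g''(-4) = 6 > 0 ⇒ local minimum; g''(-2) = -2 < 0 ⇒ local maximum; g''(-1) = 3 > 0 ⇒ local minimum.
So the smallest local minimum value is g(-4) = -22/3.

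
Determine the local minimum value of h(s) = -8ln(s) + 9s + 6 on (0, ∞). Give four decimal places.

14.9423

h'(s) = -8/s + 9 = 0 gives s = 8/9.
h''(s) = 8/s², which is positive for s > 0, so this is a local minimum.
h(8/9) = -8·ln(8/9) + 8 + 6 ≈ 14.9423.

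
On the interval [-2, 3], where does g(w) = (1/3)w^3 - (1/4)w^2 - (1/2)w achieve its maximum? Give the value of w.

3

The derivative is w^2 - (1/2)w - 1/2, which vanishes at w = -1/2 and w = 1.
Evaluating at the critical points and endpoints: g(-2) = -8/3,  g(-1/2) = 7/48,  g(1) = -5/12,  g(3) = 21/4.
Hence the absolute maximum is 21/4 at w = 3.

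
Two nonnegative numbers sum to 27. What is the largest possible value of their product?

729/4

With x + y = 27, the product is P(x) = x(27 − x).
P'(x) = 27 − 2x = 0 gives x = 27/2; P'' = −2 < 0, so this is the maximum.
P = 27/2·27/2 = 729/4.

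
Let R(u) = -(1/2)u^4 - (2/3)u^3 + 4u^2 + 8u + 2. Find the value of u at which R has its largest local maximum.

Critical points: R'(u) = -2u^3 - 2u^2 + 8u + 8 vanishes at u = -2, -1, 2.
Since R''(u) = -6u^2 - 4u + 8, we get R''(-2) = -8 < 0 ⇒ local maximum; R''(-1) = 6 > 0 ⇒ local minimum; R''(2) = -24 < 0 ⇒ local maximum.
So the largest local maximum value is R(2) = 62/3.

2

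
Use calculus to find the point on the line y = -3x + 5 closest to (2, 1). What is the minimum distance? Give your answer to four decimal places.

0.6325

Minimize D(x)^2 = (x - 2)^2 + (-3x + 4)^2.
d/dx[D^2] = 2(x - 2) + 2·(-3)·(-3x + 4) = 0 ⇒ x = 7/5.
Then y = 4/5 and the distance is √(2/5) ≈ 0.6325.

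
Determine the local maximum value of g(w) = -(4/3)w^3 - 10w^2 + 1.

Critical points: g'(w) = -4w^2 - 20w vanishes at w = -5, 0.
g''(w) = -8w - 20. g''(-5) = 20 > 0 ⇒ local minimum; g''(0) = -20 < 0 ⇒ local maximum.
Thus g has its local maximum at w = 0, with value 1.

1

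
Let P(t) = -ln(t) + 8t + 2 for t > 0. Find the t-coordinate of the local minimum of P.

1/8

P'(t) = -1/t + 8 = 0 gives t = 1/8.
P''(t) = 1/t², which is positive for t > 0, so this is a local minimum.
P(1/8) = -1·ln(1/8) + 1 + 2 ≈ 5.0794.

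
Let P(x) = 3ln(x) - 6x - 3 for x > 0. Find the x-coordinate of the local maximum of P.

P'(x) = 3/x − 6 = 0 gives x = 1/2.
P''(x) = -3/x², which is negative for x > 0, so this is a local maximum.
P(1/2) = 3·ln(1/2) - 3 - 3 ≈ -8.0794.

1/2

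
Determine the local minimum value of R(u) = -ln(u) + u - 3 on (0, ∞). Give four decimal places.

-2.0000

R'(u) = -1/u + 1 = 0 gives u = 1.
R''(u) = 1/u², which is positive for u > 0, so this is a local minimum.
R(1) = -1·ln(1) + 1 - 3 ≈ -2.0000.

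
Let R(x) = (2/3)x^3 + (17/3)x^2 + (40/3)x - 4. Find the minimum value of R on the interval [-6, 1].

-24

Differentiating, R'(x) = 2x^2 + (34/3)x + 40/3; which vanishes at x = -4 and x = -5/3.
Compare values at every candidate in [-6, 1]: R(-6) = -24, R(-4) = -28/3, R(-5/3) = -1099/81, R(1) = 47/3.
The minimum over the interval is -24, attained at x = -6.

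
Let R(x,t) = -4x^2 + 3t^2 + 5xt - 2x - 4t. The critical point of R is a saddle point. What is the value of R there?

-92/73

∂R/∂x = -8x + 5t - 2 = 0 and ∂R/∂t = 5x + 6t - 4 = 0, so (x, t) = (8/73, 42/73).
The Hessian has R_{xx} = -8, R_{tt} = 6, R_{xt} = 5, giving D = -73 < 0, so the point is a saddle point.
R(8/73, 42/73) = -92/73.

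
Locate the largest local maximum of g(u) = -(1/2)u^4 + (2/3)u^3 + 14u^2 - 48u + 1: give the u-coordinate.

-4

g'(u) = -2u^3 + 2u^2 + 28u - 48 = 0 at u = -4, 2, 3.
Since g''(u) = -6u^2 + 4u + 28, we get g''(-4) = -84 < 0 ⇒ local maximum; g''(2) = 12 > 0 ⇒ local minimum; g''(3) = -14 < 0 ⇒ local maximum.
The largest local maximum is g(-4) = 739/3.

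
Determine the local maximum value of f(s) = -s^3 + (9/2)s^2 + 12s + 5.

f'(s) = -3s^2 + 9s + 12. Setting f'(s) = 0 gives s ∈ {-1, 4}.
Second-derivative test with f''(s) = -6s + 9: f''(-1) = 15 > 0 ⇒ local minimum; f''(4) = -15 < 0 ⇒ local maximum.
The local maximum is f(4) = 61.

61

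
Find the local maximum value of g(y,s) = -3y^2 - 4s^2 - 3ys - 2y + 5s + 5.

316/39

∂g/∂y = -6y - 3s - 2 = 0 and ∂g/∂s = -3y - 8s + 5 = 0, so (y, s) = (-31/39, 12/13).
The Hessian has g_{yy} = -6, g_{ss} = -8, g_{ys} = -3, giving D = 39 > 0 with g_{yy} < 0, so the point is a local maximum.
g(-31/39, 12/13) = 316/39.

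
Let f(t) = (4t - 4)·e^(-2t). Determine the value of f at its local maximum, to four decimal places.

0.0996

f'(t) = 4·e^(-2t) + (4t - 4)·(-2)·e^(-2t) = (-8t + 12)·e^(-2t). Since e^(-2t) > 0, the only critical point is t = 3/2.
f''(3/2) has the same sign as -8 < 0, so this is a local maximum.
f(3/2) = (2)·e^(-3) ≈ 0.0996.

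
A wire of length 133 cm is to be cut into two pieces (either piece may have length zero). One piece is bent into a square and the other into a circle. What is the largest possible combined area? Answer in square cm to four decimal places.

Let x be the length used for the square. Square side x/4; circle radius (133−x)/(2π).
A(x) = (x/4)² + π·((133−x)/(2π))² = x²/16 + (133−x)²/(4π) for 0 ≤ x ≤ 133. A'(x) = x/8 − (133−x)/(2π) = 0 gives x = 4·133/(π+4) ≈ 74.4932.
A'' > 0, so the interior critical point is a minimum; the maximum is at an endpoint. A(0) = 1407.6459 and A(133) = 1105.5625, so the largest area is 1407.6459.

1407.6459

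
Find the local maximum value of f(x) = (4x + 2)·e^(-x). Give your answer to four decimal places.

2.4261

f'(x) = 4·e^(-x) + (4x + 2)·(-1)·e^(-x) = (-4x + 2)·e^(-x). Since e^(-x) > 0, the only critical point is x = 1/2.
f''(1/2) has the same sign as -4 < 0, so this is a local maximum.
f(1/2) = (4)·e^(-1/2) ≈ 2.4261.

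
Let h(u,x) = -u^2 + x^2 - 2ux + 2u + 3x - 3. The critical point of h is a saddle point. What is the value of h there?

-17/8

∂h/∂u = -2u - 2x + 2 = 0 and ∂h/∂x = -2u + 2x + 3 = 0, so (u, x) = (5/4, -1/4).
The Hessian has h_{uu} = -2, h_{xx} = 2, h_{ux} = -2, giving D = -8 < 0, so the point is a saddle point.
h(5/4, -1/4) = -17/8.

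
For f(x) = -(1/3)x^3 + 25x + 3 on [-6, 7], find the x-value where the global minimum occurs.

f'(x) = -x^2 + 25, which vanishes at x = -5 and x = 5.
Compare values at every candidate in [-6, 7]: f(-6) = -75, f(-5) = -241/3, f(5) = 259/3, f(7) = 191/3.
The minimum over the interval is -241/3, attained at x = -5.

-5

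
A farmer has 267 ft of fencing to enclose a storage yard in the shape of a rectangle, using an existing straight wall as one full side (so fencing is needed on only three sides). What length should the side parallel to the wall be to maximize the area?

Let the sides perpendicular to the wall have length x and the parallel side y, so 2x + y = 267 and the area is A = xy = x(267 − 2x).
A'(x) = 267 − 4x = 0 gives x = 267/4, and A''(x) = −4 < 0 confirms a maximum.
Then y = 267 − 2·267/4 = 267/2 and A = 71289/8.

267/2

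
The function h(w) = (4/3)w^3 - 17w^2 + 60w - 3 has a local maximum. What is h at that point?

739/12

Critical points: h'(w) = 4w^2 - 34w + 60 vanishes at w = 5/2, 6.
Second-derivative test with h''(w) = 8w - 34: h''(5/2) = -14 < 0 ⇒ local maximum; h''(6) = 14 > 0 ⇒ local minimum.
Thus h has its local maximum at w = 5/2, with value 739/12.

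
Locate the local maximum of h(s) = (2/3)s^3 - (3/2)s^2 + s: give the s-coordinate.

Critical points: h'(s) = 2s^2 - 3s + 1 vanishes at s = 1/2, 1.
Second-derivative test with h''(s) = 4s - 3: h''(1/2) = -1 < 0 ⇒ local maximum; h''(1) = 1 > 0 ⇒ local minimum.
Thus h has its local maximum at s = 1/2, with value 5/24.

1/2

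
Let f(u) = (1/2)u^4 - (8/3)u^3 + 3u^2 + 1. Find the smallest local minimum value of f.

f'(u) = 2u^3 - 8u^2 + 6u. Setting f'(u) = 0 gives u ∈ {0, 1, 3}.
Since f''(u) = 6u^2 - 16u + 6, we get f''(0) = 6 > 0 ⇒ local minimum; f''(1) = -4 < 0 ⇒ local maximum; f''(3) = 12 > 0 ⇒ local minimum.
Thus f has its smallest local minimum at u = 3, with value -7/2.

-7/2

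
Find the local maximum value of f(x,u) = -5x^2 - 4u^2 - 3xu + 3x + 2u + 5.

∂f/∂x = -10x - 3u + 3 = 0 and ∂f/∂u = -3x - 8u + 2 = 0, so (x, u) = (18/71, 11/71).
The Hessian has f_{xx} = -10, f_{uu} = -8, f_{xu} = -3, giving D = 71 > 0 with f_{xx} < 0, so the point is a local maximum.
f(18/71, 11/71) = 393/71.

393/71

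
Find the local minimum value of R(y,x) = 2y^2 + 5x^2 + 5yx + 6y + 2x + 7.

-23/15

∂R/∂y = 4y + 5x + 6 = 0 and ∂R/∂x = 5y + 10x + 2 = 0, so (y, x) = (-10/3, 22/15).
The Hessian has R_{yy} = 4, R_{xx} = 10, R_{yx} = 5, giving D = 15 > 0 with R_{yy} > 0, so the point is a local minimum.
R(-10/3, 22/15) = -23/15.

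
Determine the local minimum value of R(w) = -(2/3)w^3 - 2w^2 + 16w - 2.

-166/3

Critical points: R'(w) = -2w^2 - 4w + 16 vanishes at w = -4, 2.
Since R''(w) = -4w - 4, we get R''(-4) = 12 > 0 ⇒ local minimum; R''(2) = -12 < 0 ⇒ local maximum.
The local minimum is R(-4) = -166/3.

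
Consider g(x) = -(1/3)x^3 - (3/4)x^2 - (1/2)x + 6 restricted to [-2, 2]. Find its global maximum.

20/3

Differentiating, g'(x) = -x^2 - (3/2)x - 1/2; which vanishes at x = -1 and x = -1/2.
Candidates: g(-2) = 20/3, g(-1) = 73/12, g(-1/2) = 293/48, g(2) = -2/3.
So the maximum is g(-2) = 20/3.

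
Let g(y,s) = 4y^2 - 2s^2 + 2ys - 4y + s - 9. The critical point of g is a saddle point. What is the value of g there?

-86/9

∂g/∂y = 8y + 2s - 4 = 0 and ∂g/∂s = 2y - 4s + 1 = 0, so (y, s) = (7/18, 4/9).
The Hessian has g_{yy} = 8, g_{ss} = -4, g_{ys} = 2, giving D = -36 < 0, so the point is a saddle point.
g(7/18, 4/9) = -86/9.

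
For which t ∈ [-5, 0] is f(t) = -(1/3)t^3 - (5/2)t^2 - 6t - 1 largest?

The derivative is -t^2 - 5t - 6, which vanishes at t = -3 and t = -2.
Evaluating at the critical points and endpoints: f(-5) = 49/6,  f(-3) = 7/2,  f(-2) = 11/3,  f(0) = -1.
So the maximum is f(-5) = 49/6.

-5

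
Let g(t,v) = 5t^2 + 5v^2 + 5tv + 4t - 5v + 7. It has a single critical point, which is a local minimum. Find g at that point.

∂g/∂t = 10t + 5v + 4 = 0 and ∂g/∂v = 5t + 10v - 5 = 0, so (t, v) = (-13/15, 14/15).
The Hessian has g_{tt} = 10, g_{vv} = 10, g_{tv} = 5, giving D = 75 > 0 with g_{tt} > 0, so the point is a local minimum.
g(-13/15, 14/15) = 44/15.

44/15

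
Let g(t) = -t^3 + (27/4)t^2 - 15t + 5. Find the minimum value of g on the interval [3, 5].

The derivative is -3t^2 + (27/2)t - 15, which has no zeros in [3, 5].
Compare values at every candidate in [3, 5]: g(3) = -25/4,  g(5) = -105/4.
The minimum over the interval is -105/4, attained at t = 5.

-105/4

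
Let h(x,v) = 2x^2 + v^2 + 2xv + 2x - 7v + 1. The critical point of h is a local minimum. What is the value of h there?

-63/2

∂h/∂x = 4x + 2v + 2 = 0 and ∂h/∂v = 2x + 2v - 7 = 0, so (x, v) = (-9/2, 8).
The Hessian has h_{xx} = 4, h_{vv} = 2, h_{xv} = 2, giving D = 4 > 0 with h_{xx} > 0, so the point is a local minimum.
h(-9/2, 8) = -63/2.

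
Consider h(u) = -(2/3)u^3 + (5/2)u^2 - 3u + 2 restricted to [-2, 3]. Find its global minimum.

h'(u) = -2u^2 + 5u - 3, which vanishes at u = 1 and u = 3/2.
Compare values at every candidate in [-2, 3]: h(-2) = 70/3; h(1) = 5/6; h(3/2) = 7/8; h(3) = -5/2.
The minimum over the interval is -5/2, attained at u = 3.

-5/2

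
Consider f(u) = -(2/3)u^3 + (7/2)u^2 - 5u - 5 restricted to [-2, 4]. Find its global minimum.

f'(u) = -2u^2 + 7u - 5, which vanishes at u = 1 and u = 5/2.
Candidates: f(-2) = 73/3,  f(1) = -43/6,  f(5/2) = -145/24,  f(4) = -35/3.
The minimum over the interval is -35/3, attained at u = 4.

-35/3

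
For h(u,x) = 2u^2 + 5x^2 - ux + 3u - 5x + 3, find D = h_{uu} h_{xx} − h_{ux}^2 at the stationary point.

39

∂h/∂u = 4u - x + 3 = 0 and ∂h/∂x = -u + 10x - 5 = 0, so (u, x) = (-25/39, 17/39).
The Hessian has h_{uu} = 4, h_{xx} = 10, h_{ux} = -1, giving D = 39 > 0 with h_{uu} > 0, so the point is a local minimum.
D = (4)·(10) − (-1)^2 = 39.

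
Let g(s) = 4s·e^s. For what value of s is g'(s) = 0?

-1

By the product rule, g'(s) = (4s + 4)·e^s. Since e^s > 0, the only critical point is s = -1.
g''(-1) has the same sign as 4 > 0, so this is a local minimum.
g(-1) = (-4)·e^(-1) ≈ -1.4715.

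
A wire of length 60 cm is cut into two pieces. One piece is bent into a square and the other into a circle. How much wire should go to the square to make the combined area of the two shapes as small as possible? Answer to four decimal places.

Let x be the length used for the square. Square side x/4; circle radius (60−x)/(2π).
A(x) = (x/4)² + π·((60−x)/(2π))² = x²/16 + (60−x)²/(4π) for 0 ≤ x ≤ 60. A'(x) = x/8 − (60−x)/(2π) = 0 gives x = 4·60/(π+4) ≈ 33.6059.
A'' = 1/8 + 1/(2π) > 0, so this gives the minimum combined area; x ≈ 33.6059 cm to the square.

33.6059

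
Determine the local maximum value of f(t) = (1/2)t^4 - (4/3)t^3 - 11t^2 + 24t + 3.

91/6

f'(t) = 2t^3 - 4t^2 - 22t + 24. Setting f'(t) = 0 gives t ∈ {-3, 1, 4}.
Since f''(t) = 6t^2 - 8t - 22, we get f''(-3) = 56 > 0 ⇒ local minimum; f''(1) = -24 < 0 ⇒ local maximum; f''(4) = 42 > 0 ⇒ local minimum.
Thus f has its local maximum at t = 1, with value 91/6.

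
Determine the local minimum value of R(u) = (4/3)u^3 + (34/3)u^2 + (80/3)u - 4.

-1874/81

Critical points: R'(u) = 4u^2 + (68/3)u + 80/3 vanishes at u = -4, -5/3.
R''(u) = 8u + 68/3. R''(-4) = -28/3 < 0 ⇒ local maximum; R''(-5/3) = 28/3 > 0 ⇒ local minimum.
Thus R has its local minimum at u = -5/3, with value -1874/81.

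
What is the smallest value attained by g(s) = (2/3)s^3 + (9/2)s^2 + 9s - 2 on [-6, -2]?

The derivative is 2s^2 + 9s + 9, whose only zero in [-6, -2] is s = -3.
Evaluating at the critical points and endpoints: g(-6) = -38, g(-3) = -13/2, g(-2) = -22/3.
So the minimum is g(-6) = -38.

-38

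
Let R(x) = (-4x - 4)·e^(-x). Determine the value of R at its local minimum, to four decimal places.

R'(x) = (-4)·e^(-x) + (-4x - 4)·(-1)·e^(-x) = (4x)·e^(-x). Since e^(-x) > 0, the only critical point is x = 0.
R''(0) has the same sign as 4 > 0, so this is a local minimum.
R(0) = (-4)·e^(0) ≈ -4.0000.

-4.0000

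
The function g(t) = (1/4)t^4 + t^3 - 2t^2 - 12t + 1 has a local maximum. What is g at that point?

13

g'(t) = t^3 + 3t^2 - 4t - 12 = 0 at t = -3, -2, 2.
Since g''(t) = 3t^2 + 6t - 4, we get g''(-3) = 5 > 0 ⇒ local minimum; g''(-2) = -4 < 0 ⇒ local maximum; g''(2) = 20 > 0 ⇒ local minimum.
So the local maximum value is g(-2) = 13.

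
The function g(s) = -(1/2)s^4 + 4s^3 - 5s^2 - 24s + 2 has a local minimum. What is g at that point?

-95/2

g'(s) = -2s^3 + 12s^2 - 10s - 24 = 0 at s = -1, 3, 4.
Since g''(s) = -6s^2 + 24s - 10, we get g''(-1) = -40 < 0 ⇒ local maximum; g''(3) = 8 > 0 ⇒ local minimum; g''(4) = -10 < 0 ⇒ local maximum.
Thus g has its local minimum at s = 3, with value -95/2.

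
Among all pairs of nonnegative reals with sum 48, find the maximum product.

576

With x + y = 48, the product is P(x) = x(48 − x).
P'(x) = 48 − 2x = 0 gives x = 24; P'' = −2 < 0, so this is the maximum.
P = 24·24 = 576.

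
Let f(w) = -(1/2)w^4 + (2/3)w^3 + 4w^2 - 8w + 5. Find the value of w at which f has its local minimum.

1

f'(w) = -2w^3 + 2w^2 + 8w - 8. Setting f'(w) = 0 gives w ∈ {-2, 1, 2}.
Second-derivative test with f''(w) = -6w^2 + 4w + 8: f''(-2) = -24 < 0 ⇒ local maximum; f''(1) = 6 > 0 ⇒ local minimum; f''(2) = -8 < 0 ⇒ local maximum.
The local minimum is f(1) = 7/6.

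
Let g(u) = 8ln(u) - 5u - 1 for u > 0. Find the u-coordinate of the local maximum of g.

g'(u) = 8/u − 5 = 0 gives u = 8/5.
g''(u) = -8/u², which is negative for u > 0, so this is a local maximum.
g(8/5) = 8·ln(8/5) - 8 - 1 ≈ -5.2400.

8/5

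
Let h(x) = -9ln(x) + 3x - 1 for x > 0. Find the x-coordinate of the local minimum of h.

h'(x) = -9/x + 3 = 0 gives x = 3.
h''(x) = 9/x², which is positive for x > 0, so this is a local minimum.
h(3) = -9·ln(3) + 9 - 1 ≈ -1.8875.

3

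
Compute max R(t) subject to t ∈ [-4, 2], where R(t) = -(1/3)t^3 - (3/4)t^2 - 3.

19/3

Differentiating, R'(t) = -t^2 - (3/2)t; which vanishes at t = -3/2 and t = 0.
Compare values at every candidate in [-4, 2]: R(-4) = 19/3,  R(-3/2) = -57/16,  R(0) = -3,  R(2) = -26/3.
Hence the absolute maximum is 19/3 at t = -4.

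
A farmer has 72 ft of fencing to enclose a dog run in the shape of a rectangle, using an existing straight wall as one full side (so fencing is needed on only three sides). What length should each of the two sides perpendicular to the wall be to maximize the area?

18

Let the sides perpendicular to the wall have length x and the parallel side y, so 2x + y = 72 and the area is A = xy = x(72 − 2x).
A'(x) = 72 − 4x = 0 gives x = 18, and A''(x) = −4 < 0 confirms a maximum.
Then y = 72 − 2·18 = 36 and A = 648.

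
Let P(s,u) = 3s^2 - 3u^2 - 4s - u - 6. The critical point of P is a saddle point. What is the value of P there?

-29/4

∂P/∂s = 6s - 4 = 0 and ∂P/∂u = -6u - 1 = 0, so (s, u) = (2/3, -1/6).
The Hessian has P_{ss} = 6, P_{uu} = -6, P_{su} = 0, giving D = -36 < 0, so the point is a saddle point.
P(2/3, -1/6) = -29/4.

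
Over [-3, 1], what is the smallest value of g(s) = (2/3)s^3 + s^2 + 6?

-3

g'(s) = 2s^2 + 2s, which vanishes at s = -1 and s = 0.
Compare values at every candidate in [-3, 1]: g(-3) = -3,  g(-1) = 19/3,  g(0) = 6,  g(1) = 23/3.
So the minimum is g(-3) = -3.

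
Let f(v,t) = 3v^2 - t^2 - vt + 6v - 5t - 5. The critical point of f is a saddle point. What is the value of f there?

-56/13

∂f/∂v = 6v - t + 6 = 0 and ∂f/∂t = -v - 2t - 5 = 0, so (v, t) = (-17/13, -24/13).
The Hessian has f_{vv} = 6, f_{tt} = -2, f_{vt} = -1, giving D = -13 < 0, so the point is a saddle point.
f(-17/13, -24/13) = -56/13.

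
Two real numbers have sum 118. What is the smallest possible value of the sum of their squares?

With a + b = 118, a^2 + b^2 = a^2 + (118 − a)^2.
The derivative 2a − 2(118 − a) = 4a − 236 vanishes at a = 59; second derivative 4 > 0, a minimum.
The minimum is 2·(59)^2 = 6962.

6962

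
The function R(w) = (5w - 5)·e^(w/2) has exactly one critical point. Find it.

-1

By the product rule, R'(w) = ((5/2)w + 5/2)·e^(w/2). Since e^(w/2) > 0, the only critical point is w = -1.
R''(-1) has the same sign as 5/2 > 0, so this is a local minimum.
R(-1) = (-10)·e^(-1/2) ≈ -6.0653.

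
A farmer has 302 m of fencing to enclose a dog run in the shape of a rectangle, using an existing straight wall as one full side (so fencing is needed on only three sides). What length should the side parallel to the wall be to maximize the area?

Let the sides perpendicular to the wall have length x and the parallel side y, so 2x + y = 302 and the area is A = xy = x(302 − 2x).
A'(x) = 302 − 4x = 0 gives x = 151/2, and A''(x) = −4 < 0 confirms a maximum.
Then y = 302 − 2·151/2 = 151 and A = 22801/2.

151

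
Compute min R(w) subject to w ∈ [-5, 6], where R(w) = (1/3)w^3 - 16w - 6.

-146/3

Differentiating, R'(w) = w^2 - 16; which vanishes at w = -4 and w = 4.
Evaluating at the critical points and endpoints: R(-5) = 97/3; R(-4) = 110/3; R(4) = -146/3; R(6) = -30.
Hence the absolute minimum is -146/3 at w = 4.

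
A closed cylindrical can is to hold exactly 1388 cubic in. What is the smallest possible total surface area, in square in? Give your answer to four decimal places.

With radius r and height h, πr²h = 1388 so h = 1388/(πr²), and S(r) = 2πr² + 2πrh = 2πr² + 2·1388/r.
S'(r) = 4πr − 2·1388/r² = 0 ⇒ r³ = 1388/(2π), so r ≈ 6.0451 and h = 2r ≈ 12.0902.
S''(r) = 4π + 4·1388/r³ > 0, so this is the minimum; S ≈ 688.8228.

688.8228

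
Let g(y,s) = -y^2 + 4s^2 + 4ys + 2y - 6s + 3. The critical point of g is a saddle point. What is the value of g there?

31/8

∂g/∂y = -2y + 4s + 2 = 0 and ∂g/∂s = 4y + 8s - 6 = 0, so (y, s) = (5/4, 1/8).
The Hessian has g_{yy} = -2, g_{ss} = 8, g_{ys} = 4, giving D = -32 < 0, so the point is a saddle point.
g(5/4, 1/8) = 31/8.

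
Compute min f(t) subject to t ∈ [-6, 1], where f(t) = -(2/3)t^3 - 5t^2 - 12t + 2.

-47/3

Differentiating, f'(t) = -2t^2 - 10t - 12; which vanishes at t = -3 and t = -2.
Compare values at every candidate in [-6, 1]: f(-6) = 38,  f(-3) = 11,  f(-2) = 34/3,  f(1) = -47/3.
So the minimum is f(1) = -47/3.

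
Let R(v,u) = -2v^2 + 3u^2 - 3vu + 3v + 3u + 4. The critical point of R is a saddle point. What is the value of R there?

∂R/∂v = -4v - 3u + 3 = 0 and ∂R/∂u = -3v + 6u + 3 = 0, so (v, u) = (9/11, -1/11).
The Hessian has R_{vv} = -4, R_{uu} = 6, R_{vu} = -3, giving D = -33 < 0, so the point is a saddle point.
R(9/11, -1/11) = 56/11.

56/11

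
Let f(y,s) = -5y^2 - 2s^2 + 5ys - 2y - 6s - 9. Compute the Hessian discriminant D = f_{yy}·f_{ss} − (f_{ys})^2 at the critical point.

∂f/∂y = -10y + 5s - 2 = 0 and ∂f/∂s = 5y - 4s - 6 = 0, so (y, s) = (-38/15, -14/3).
The Hessian has f_{yy} = -10, f_{ss} = -4, f_{ys} = 5, giving D = 15 > 0 with f_{yy} < 0, so the point is a local maximum.
D = (-10)·(-4) − (5)^2 = 15.

15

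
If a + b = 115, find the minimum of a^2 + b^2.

13225/2

With a + b = 115, a^2 + b^2 = a^2 + (115 − a)^2.
The derivative 2a − 2(115 − a) = 4a − 230 vanishes at a = 115/2; second derivative 4 > 0, a minimum.
The minimum is 2·(115/2)^2 = 13225/2.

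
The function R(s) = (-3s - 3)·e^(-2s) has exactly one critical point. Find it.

-1/2

R'(s) = (-3)·e^(-2s) + (-3s - 3)·(-2)·e^(-2s) = (6s + 3)·e^(-2s). Since e^(-2s) > 0, the only critical point is s = -1/2.
R''(-1/2) has the same sign as 6 > 0, so this is a local minimum.
R(-1/2) = (-3/2)·e^(1) ≈ -4.0774.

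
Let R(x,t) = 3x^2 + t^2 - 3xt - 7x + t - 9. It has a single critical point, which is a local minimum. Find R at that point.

-58/3

∂R/∂x = 6x - 3t - 7 = 0 and ∂R/∂t = -3x + 2t + 1 = 0, so (x, t) = (11/3, 5).
The Hessian has R_{xx} = 6, R_{tt} = 2, R_{xt} = -3, giving D = 3 > 0 with R_{xx} > 0, so the point is a local minimum.
R(11/3, 5) = -58/3.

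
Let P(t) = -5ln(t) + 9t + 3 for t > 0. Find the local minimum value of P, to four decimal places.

P'(t) = -5/t + 9 = 0 gives t = 5/9.
P''(t) = 5/t², which is positive for t > 0, so this is a local minimum.
P(5/9) = -5·ln(5/9) + 5 + 3 ≈ 10.9389.

10.9389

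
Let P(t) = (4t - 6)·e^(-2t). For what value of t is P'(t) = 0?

By the product rule, P'(t) = (-8t + 16)·e^(-2t). Since e^(-2t) > 0, the only critical point is t = 2.
P''(2) has the same sign as -8 < 0, so this is a local maximum.
P(2) = (2)·e^(-4) ≈ 0.0366.

2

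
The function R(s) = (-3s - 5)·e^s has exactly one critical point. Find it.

-8/3

R'(s) = (-3)·e^s + (-3s - 5)·1·e^s = (-3s - 8)·e^s. Since e^s > 0, the only critical point is s = -8/3.
R''(-8/3) has the same sign as -3 < 0, so this is a local maximum.
R(-8/3) = (3)·e^(-8/3) ≈ 0.2085.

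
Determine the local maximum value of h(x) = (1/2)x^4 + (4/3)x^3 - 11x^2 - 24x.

73/6

Critical points: h'(x) = 2x^3 + 4x^2 - 22x - 24 vanishes at x = -4, -1, 3.
Since h''(x) = 6x^2 + 8x - 22, we get h''(-4) = 42 > 0 ⇒ local minimum; h''(-1) = -24 < 0 ⇒ local maximum; h''(3) = 56 > 0 ⇒ local minimum.
The local maximum is h(-1) = 73/6.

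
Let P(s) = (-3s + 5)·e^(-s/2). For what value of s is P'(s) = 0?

11/3

Differentiating with the product rule gives P'(s) = ((3/2)s - 11/2)·e^(-s/2). Since e^(-s/2) > 0, the only critical point is s = 11/3.
P''(11/3) has the same sign as 3/2 > 0, so this is a local minimum.
P(11/3) = (-6)·e^(-11/6) ≈ -0.9593.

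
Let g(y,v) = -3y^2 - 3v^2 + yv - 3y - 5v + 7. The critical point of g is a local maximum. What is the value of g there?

∂g/∂y = -6y + v - 3 = 0 and ∂g/∂v = y - 6v - 5 = 0, so (y, v) = (-23/35, -33/35).
The Hessian has g_{yy} = -6, g_{vv} = -6, g_{yv} = 1, giving D = 35 > 0 with g_{yy} < 0, so the point is a local maximum.
g(-23/35, -33/35) = 362/35.

362/35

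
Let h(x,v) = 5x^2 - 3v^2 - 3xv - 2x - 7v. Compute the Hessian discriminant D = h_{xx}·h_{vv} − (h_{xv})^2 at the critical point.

-69

∂h/∂x = 10x - 3v - 2 = 0 and ∂h/∂v = -3x - 6v - 7 = 0, so (x, v) = (-3/23, -76/69).
The Hessian has h_{xx} = 10, h_{vv} = -6, h_{xv} = -3, giving D = -69 < 0, so the point is a saddle point.
D = (10)·(-6) − (-3)^2 = -69.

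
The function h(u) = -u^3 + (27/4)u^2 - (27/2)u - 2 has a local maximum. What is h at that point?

h'(u) = -3u^2 + (27/2)u - 27/2. Setting h'(u) = 0 gives u ∈ {3/2, 3}.
Since h''(u) = -6u + 27/2, we get h''(3/2) = 9/2 > 0 ⇒ local minimum; h''(3) = -9/2 < 0 ⇒ local maximum.
So the local maximum value is h(3) = -35/4.

-35/4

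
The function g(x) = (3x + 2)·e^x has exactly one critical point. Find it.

g'(x) = 3·e^x + (3x + 2)·1·e^x = (3x + 5)·e^x. Since e^x > 0, the only critical point is x = -5/3.
g''(-5/3) has the same sign as 3 > 0, so this is a local minimum.
g(-5/3) = (-3)·e^(-5/3) ≈ -0.5666.

-5/3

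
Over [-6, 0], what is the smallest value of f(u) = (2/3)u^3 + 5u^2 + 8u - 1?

The derivative is 2u^2 + 10u + 8, which vanishes at u = -4 and u = -1.
Candidates: f(-6) = -13, f(-4) = 13/3, f(-1) = -14/3, f(0) = -1.
So the minimum is f(-6) = -13.

-13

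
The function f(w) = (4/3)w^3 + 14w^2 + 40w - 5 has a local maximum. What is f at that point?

Critical points: f'(w) = 4w^2 + 28w + 40 vanishes at w = -5, -2.
Since f''(w) = 8w + 28, we get f''(-5) = -12 < 0 ⇒ local maximum; f''(-2) = 12 > 0 ⇒ local minimum.
So the local maximum value is f(-5) = -65/3.

-65/3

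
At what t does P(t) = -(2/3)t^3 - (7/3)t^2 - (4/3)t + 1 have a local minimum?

Critical points: P'(t) = -2t^2 - (14/3)t - 4/3 vanishes at t = -2, -1/3.
P''(t) = -4t - 14/3. P''(-2) = 10/3 > 0 ⇒ local minimum; P''(-1/3) = -10/3 < 0 ⇒ local maximum.
The local minimum is P(-2) = -1/3.

-2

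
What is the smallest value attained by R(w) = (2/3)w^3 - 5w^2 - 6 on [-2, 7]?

R'(w) = 2w^2 - 10w, which vanishes at w = 0 and w = 5.
Evaluating at the critical points and endpoints: R(-2) = -94/3, R(0) = -6, R(5) = -143/3, R(7) = -67/3.
The minimum over the interval is -143/3, attained at w = 5.

-143/3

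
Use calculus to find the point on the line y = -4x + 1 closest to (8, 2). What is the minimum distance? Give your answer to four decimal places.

8.0037

Minimize D(x)^2 = (x - 8)^2 + (-4x - 1)^2.
d/dx[D^2] = 2(x - 8) + 2·(-4)·(-4x - 1) = 0 ⇒ x = 4/17.
Then y = 1/17 and the distance is √(1089/17) ≈ 8.0037.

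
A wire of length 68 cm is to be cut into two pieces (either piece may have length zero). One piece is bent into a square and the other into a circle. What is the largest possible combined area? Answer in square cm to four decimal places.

Let x be the length used for the square. Square side x/4; circle radius (68−x)/(2π).
A(x) = (x/4)² + π·((68−x)/(2π))² = x²/16 + (68−x)²/(4π) for 0 ≤ x ≤ 68. A'(x) = x/8 − (68−x)/(2π) = 0 gives x = 4·68/(π+4) ≈ 38.0867.
A'' > 0, so the interior critical point is a minimum; the maximum is at an endpoint. A(0) = 367.9662 and A(68) = 289.0000, so the largest area is 367.9662.

367.9662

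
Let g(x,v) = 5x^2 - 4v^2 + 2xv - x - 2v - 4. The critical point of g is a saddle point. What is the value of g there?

∂g/∂x = 10x + 2v - 1 = 0 and ∂g/∂v = 2x - 8v - 2 = 0, so (x, v) = (1/7, -3/14).
The Hessian has g_{xx} = 10, g_{vv} = -8, g_{xv} = 2, giving D = -84 < 0, so the point is a saddle point.
g(1/7, -3/14) = -27/7.

-27/7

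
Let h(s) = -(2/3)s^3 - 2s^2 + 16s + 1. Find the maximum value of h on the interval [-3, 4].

59/3

The derivative is -2s^2 - 4s + 16, whose only zero in [-3, 4] is s = 2.
Candidates: h(-3) = -47, h(2) = 59/3, h(4) = -29/3.
So the maximum is h(2) = 59/3.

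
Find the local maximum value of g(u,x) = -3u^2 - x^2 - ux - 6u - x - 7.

-4

∂g/∂u = -6u - x - 6 = 0 and ∂g/∂x = -u - 2x - 1 = 0, so (u, x) = (-1, 0).
The Hessian has g_{uu} = -6, g_{xx} = -2, g_{ux} = -1, giving D = 11 > 0 with g_{uu} < 0, so the point is a local maximum.
g(-1, 0) = -4.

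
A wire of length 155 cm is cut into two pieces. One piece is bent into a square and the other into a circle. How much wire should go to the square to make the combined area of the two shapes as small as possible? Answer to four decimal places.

86.8154

Let x be the length used for the square. Square side x/4; circle radius (155−x)/(2π).
A(x) = (x/4)² + π·((155−x)/(2π))² = x²/16 + (155−x)²/(4π) for 0 ≤ x ≤ 155. A'(x) = x/8 − (155−x)/(2π) = 0 gives x = 4·155/(π+4) ≈ 86.8154.
A'' = 1/8 + 1/(2π) > 0, so this gives the minimum combined area; x ≈ 86.8154 cm to the square.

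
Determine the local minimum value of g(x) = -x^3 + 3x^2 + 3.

g'(x) = -3x^2 + 6x. Setting g'(x) = 0 gives x ∈ {0, 2}.
Since g''(x) = -6x + 6, we get g''(0) = 6 > 0 ⇒ local minimum; g''(2) = -6 < 0 ⇒ local maximum.
So the local minimum value is g(0) = 3.

3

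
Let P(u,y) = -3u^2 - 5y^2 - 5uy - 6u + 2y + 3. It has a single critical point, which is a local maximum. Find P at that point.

∂P/∂u = -6u - 5y - 6 = 0 and ∂P/∂y = -5u - 10y + 2 = 0, so (u, y) = (-2, 6/5).
The Hessian has P_{uu} = -6, P_{yy} = -10, P_{uy} = -5, giving D = 35 > 0 with P_{uu} < 0, so the point is a local maximum.
P(-2, 6/5) = 51/5.

51/5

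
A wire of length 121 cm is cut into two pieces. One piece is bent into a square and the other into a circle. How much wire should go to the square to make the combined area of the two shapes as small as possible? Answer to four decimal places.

67.7720

Let x be the length used for the square. Square side x/4; circle radius (121−x)/(2π).
A(x) = (x/4)² + π·((121−x)/(2π))² = x²/16 + (121−x)²/(4π) for 0 ≤ x ≤ 121. A'(x) = x/8 − (121−x)/(2π) = 0 gives x = 4·121/(π+4) ≈ 67.7720.
A'' = 1/8 + 1/(2π) > 0, so this gives the minimum combined area; x ≈ 67.7720 cm to the square.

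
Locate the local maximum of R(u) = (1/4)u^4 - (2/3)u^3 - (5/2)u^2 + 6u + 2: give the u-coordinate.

R'(u) = u^3 - 2u^2 - 5u + 6 = 0 at u = -2, 1, 3.
Since R''(u) = 3u^2 - 4u - 5, we get R''(-2) = 15 > 0 ⇒ local minimum; R''(1) = -6 < 0 ⇒ local maximum; R''(3) = 10 > 0 ⇒ local minimum.
So the local maximum value is R(1) = 61/12.

1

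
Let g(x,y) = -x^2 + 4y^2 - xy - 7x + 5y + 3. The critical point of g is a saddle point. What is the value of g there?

11

∂g/∂x = -2x - y - 7 = 0 and ∂g/∂y = -x + 8y + 5 = 0, so (x, y) = (-3, -1).
The Hessian has g_{xx} = -2, g_{yy} = 8, g_{xy} = -1, giving D = -17 < 0, so the point is a saddle point.
g(-3, -1) = 11.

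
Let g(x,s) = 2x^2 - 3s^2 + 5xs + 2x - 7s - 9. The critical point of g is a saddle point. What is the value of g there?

-285/49

∂g/∂x = 4x + 5s + 2 = 0 and ∂g/∂s = 5x - 6s - 7 = 0, so (x, s) = (23/49, -38/49).
The Hessian has g_{xx} = 4, g_{ss} = -6, g_{xs} = 5, giving D = -49 < 0, so the point is a saddle point.
g(23/49, -38/49) = -285/49.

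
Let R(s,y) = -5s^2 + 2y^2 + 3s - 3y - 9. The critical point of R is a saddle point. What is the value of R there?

∂R/∂s = -10s + 3 = 0 and ∂R/∂y = 4y - 3 = 0, so (s, y) = (3/10, 3/4).
The Hessian has R_{ss} = -10, R_{yy} = 4, R_{sy} = 0, giving D = -40 < 0, so the point is a saddle point.
R(3/10, 3/4) = -387/40.

-387/40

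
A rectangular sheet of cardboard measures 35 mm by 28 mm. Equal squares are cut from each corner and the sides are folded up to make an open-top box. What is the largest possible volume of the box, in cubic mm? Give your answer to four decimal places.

With cut size x, the volume is V(x) = x(35 − 2x)(28 − 2x) for 0 < x < 14.
V'(x) = 12x^2 − 252x + 980. Setting V'(x) = 0 gives x ≈ 5.1537 (the root in (0, 14)).
V''(x) = 24x − 252 is negative there, so this is the maximum; V ≈ 2251.5294.

2251.5294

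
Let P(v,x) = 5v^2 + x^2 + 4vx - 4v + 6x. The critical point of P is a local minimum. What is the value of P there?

-73

∂P/∂v = 10v + 4x - 4 = 0 and ∂P/∂x = 4v + 2x + 6 = 0, so (v, x) = (8, -19).
The Hessian has P_{vv} = 10, P_{xx} = 2, P_{vx} = 4, giving D = 4 > 0 with P_{vv} > 0, so the point is a local minimum.
P(8, -19) = -73.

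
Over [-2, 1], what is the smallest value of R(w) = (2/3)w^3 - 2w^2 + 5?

Differentiating, R'(w) = 2w^2 - 4w; whose only zero in [-2, 1] is w = 0.
Candidates: R(-2) = -25/3,  R(0) = 5,  R(1) = 11/3.
So the minimum is R(-2) = -25/3.

-25/3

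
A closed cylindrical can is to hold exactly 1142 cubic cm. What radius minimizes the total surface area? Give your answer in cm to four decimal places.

With radius r and height h, πr²h = 1142 so h = 1142/(πr²), and S(r) = 2πr² + 2πrh = 2πr² + 2·1142/r.
S'(r) = 4πr − 2·1142/r² = 0 ⇒ r³ = 1142/(2π), so r ≈ 5.6645 and h = 2r ≈ 11.3290.
S''(r) = 4π + 4·1142/r³ > 0, so this is the minimum; S ≈ 604.8188.

5.6645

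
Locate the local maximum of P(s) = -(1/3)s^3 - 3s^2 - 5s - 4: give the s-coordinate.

P'(s) = -s^2 - 6s - 5 = 0 at s = -5, -1.
Second-derivative test with P''(s) = -2s - 6: P''(-5) = 4 > 0 ⇒ local minimum; P''(-1) = -4 < 0 ⇒ local maximum.
Thus P has its local maximum at s = -1, with value -5/3.

-1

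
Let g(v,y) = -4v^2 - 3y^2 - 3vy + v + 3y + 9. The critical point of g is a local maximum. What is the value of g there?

127/13

∂g/∂v = -8v - 3y + 1 = 0 and ∂g/∂y = -3v - 6y + 3 = 0, so (v, y) = (-1/13, 7/13).
The Hessian has g_{vv} = -8, g_{yy} = -6, g_{vy} = -3, giving D = 39 > 0 with g_{vv} < 0, so the point is a local maximum.
g(-1/13, 7/13) = 127/13.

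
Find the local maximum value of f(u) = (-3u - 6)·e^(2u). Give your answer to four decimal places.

0.0101

By the product rule, f'(u) = (-6u - 15)·e^(2u). Since e^(2u) > 0, the only critical point is u = -5/2.
f''(-5/2) has the same sign as -6 < 0, so this is a local maximum.
f(-5/2) = (3/2)·e^(-5) ≈ 0.0101.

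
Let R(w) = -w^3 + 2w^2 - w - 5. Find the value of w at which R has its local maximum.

R'(w) = -3w^2 + 4w - 1 = 0 at w = 1/3, 1.
Since R''(w) = -6w + 4, we get R''(1/3) = 2 > 0 ⇒ local minimum; R''(1) = -2 < 0 ⇒ local maximum.
So the local maximum value is R(1) = -5.

1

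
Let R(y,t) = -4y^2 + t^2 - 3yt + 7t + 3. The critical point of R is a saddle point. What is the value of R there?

-121/25

∂R/∂y = -8y - 3t = 0 and ∂R/∂t = -3y + 2t + 7 = 0, so (y, t) = (21/25, -56/25).
The Hessian has R_{yy} = -8, R_{tt} = 2, R_{yt} = -3, giving D = -25 < 0, so the point is a saddle point.
R(21/25, -56/25) = -121/25.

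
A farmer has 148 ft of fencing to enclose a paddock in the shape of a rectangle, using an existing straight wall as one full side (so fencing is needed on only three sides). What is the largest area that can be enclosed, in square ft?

2738

Let the sides perpendicular to the wall have length x and the parallel side y, so 2x + y = 148 and the area is A = xy = x(148 − 2x).
A'(x) = 148 − 4x = 0 gives x = 37, and A''(x) = −4 < 0 confirms a maximum.
Then y = 148 − 2·37 = 74 and A = 2738.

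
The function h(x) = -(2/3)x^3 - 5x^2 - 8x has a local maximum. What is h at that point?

h'(x) = -2x^2 - 10x - 8 = 0 at x = -4, -1.
Since h''(x) = -4x - 10, we get h''(-4) = 6 > 0 ⇒ local minimum; h''(-1) = -6 < 0 ⇒ local maximum.
So the local maximum value is h(-1) = 11/3.

11/3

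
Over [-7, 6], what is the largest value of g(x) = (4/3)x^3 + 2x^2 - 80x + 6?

Differentiating, g'(x) = 4x^2 + 4x - 80; which vanishes at x = -5 and x = 4.
Compare values at every candidate in [-7, 6]: g(-7) = 620/3, g(-5) = 868/3, g(4) = -590/3, g(6) = -114.
Hence the absolute maximum is 868/3 at x = -5.

868/3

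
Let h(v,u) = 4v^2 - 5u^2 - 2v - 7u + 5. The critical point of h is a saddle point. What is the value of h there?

∂h/∂v = 8v - 2 = 0 and ∂h/∂u = -10u - 7 = 0, so (v, u) = (1/4, -7/10).
The Hessian has h_{vv} = 8, h_{uu} = -10, h_{vu} = 0, giving D = -80 < 0, so the point is a saddle point.
h(1/4, -7/10) = 36/5.

36/5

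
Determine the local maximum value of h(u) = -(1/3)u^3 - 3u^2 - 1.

-1

h'(u) = -u^2 - 6u. Setting h'(u) = 0 gives u ∈ {-6, 0}.
Since h''(u) = -2u - 6, we get h''(-6) = 6 > 0 ⇒ local minimum; h''(0) = -6 < 0 ⇒ local maximum.
So the local maximum value is h(0) = -1.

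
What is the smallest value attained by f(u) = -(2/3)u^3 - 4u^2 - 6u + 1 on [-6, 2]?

f'(u) = -2u^2 - 8u - 6, which vanishes at u = -3 and u = -1.
Compare values at every candidate in [-6, 2]: f(-6) = 37, f(-3) = 1, f(-1) = 11/3, f(2) = -97/3.
So the minimum is f(2) = -97/3.

-97/3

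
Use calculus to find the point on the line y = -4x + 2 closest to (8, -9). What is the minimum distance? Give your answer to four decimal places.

5.0932

Minimize D(x)^2 = (x - 8)^2 + (-4x + 11)^2.
d/dx[D^2] = 2(x - 8) + 2·(-4)·(-4x + 11) = 0 ⇒ x = 52/17.
Then y = -174/17 and the distance is √(441/17) ≈ 5.0932.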